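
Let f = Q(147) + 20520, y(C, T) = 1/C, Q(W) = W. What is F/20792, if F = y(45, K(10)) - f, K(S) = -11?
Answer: -465007/467820 ≈ -0.99399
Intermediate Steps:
f = 20667 (f = 147 + 20520 = 20667)
F = -930014/45 (F = 1/45 - 1*20667 = 1/45 - 20667 = -930014/45 ≈ -20667.)
F/20792 = -930014/45/20792 = -930014/45*1/20792 = -465007/467820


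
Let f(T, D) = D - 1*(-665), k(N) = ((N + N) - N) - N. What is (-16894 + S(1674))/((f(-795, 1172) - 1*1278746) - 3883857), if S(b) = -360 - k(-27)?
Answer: 8627/2580383 ≈ 0.0033433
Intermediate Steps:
k(N) = 0 (k(N) = (2*N - N) - N = N - N = 0)
f(T, D) = 665 + D (f(T, D) = D + 665 = 665 + D)
S(b) = -360 (S(b) = -360 - 1*0 = -360 + 0 = -360)
(-16894 + S(1674))/((f(-795, 1172) - 1*1278746) - 3883857) = (-16894 - 360)/(((665 + 1172) - 1*1278746) - 3883857) = -17254/((1837 - 1278746) - 3883857) = -17254/(-1276909 - 3883857) = -17254/(-5160766) = -17254*(-1/5160766) = 8627/2580383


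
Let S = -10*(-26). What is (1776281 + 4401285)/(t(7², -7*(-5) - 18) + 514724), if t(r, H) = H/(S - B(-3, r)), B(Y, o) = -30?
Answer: 1791494140/149269977 ≈ 12.002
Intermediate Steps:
S = 260
t(r, H) = H/290 (t(r, H) = H/(260 - 1*(-30)) = H/(260 + 30) = H/290)
(1776281 + 4401285)/(t(7², -7*(-5) - 18) + 514724) = (1776281 + 4401285)/((-7*(-5) - 18)/290 + 514724) = 6177566/((35 - 18)/290 + 514724) = 6177566/((1/290)*17 + 514724) = 6177566/(17/290 + 514724) = 6177566/(149269977/290) = 6177566*(290/149269977) = 1791494140/149269977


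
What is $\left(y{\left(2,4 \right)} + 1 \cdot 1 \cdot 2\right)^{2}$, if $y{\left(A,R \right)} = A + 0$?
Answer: $16$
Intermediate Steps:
$y{\left(A,R \right)} = A$
$\left(y{\left(2,4 \right)} + 1 \cdot 1 \cdot 2\right)^{2} = \left(2 + 1 \cdot 1 \cdot 2\right)^{2} = \left(2 + 1 \cdot 2\right)^{2} = \left(2 + 2\right)^{2} = 4^{2} = 16$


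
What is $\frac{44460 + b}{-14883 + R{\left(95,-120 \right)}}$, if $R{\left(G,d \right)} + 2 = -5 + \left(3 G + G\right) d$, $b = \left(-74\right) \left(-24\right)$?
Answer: $- \frac{23118}{30245} \approx -0.76436$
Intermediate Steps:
$b = 1776$
$R{\left(G,d \right)} = -7 + 4 G d$ ($R{\left(G,d \right)} = -2 + \left(-5 + \left(3 G + G\right) d\right) = -2 + \left(-5 + 4 G d\right) = -7 + 4 G d$)
$\frac{44460 + b}{-14883 + R{\left(95,-120 \right)}} = \frac{44460 + 1776}{-14883 + \left(-7 + 4 \cdot 95 \left(-120\right)\right)} = \frac{46236}{-14883 - 45607} = \frac{46236}{-60490} = 46236 \left(- \frac{1}{60490}\right) = - \frac{23118}{30245}$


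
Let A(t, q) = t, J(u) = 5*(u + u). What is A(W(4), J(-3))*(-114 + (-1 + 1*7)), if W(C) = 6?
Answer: -648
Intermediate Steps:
J(u) = 10*u (J(u) = 5*(2*u) = 10*u)
A(W(4), J(-3))*(-114 + (-1 + 1*7)) = 6*(-114 + (-1 + 1*7)) = 6*(-114 + (-1 + 7)) = 6*(-114 + 6) = 6*(-108) = -648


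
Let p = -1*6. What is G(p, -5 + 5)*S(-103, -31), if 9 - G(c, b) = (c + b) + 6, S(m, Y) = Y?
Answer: -279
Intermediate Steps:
p = -6
G(c, b) = 3 - b - c (G(c, b) = 9 - ((c + b) + 6) = 9 - ((b + c) + 6) = 9 - (6 + b + c) = 9 + (-6 - b - c) = 3 - b - c)
G(p, -5 + 5)*S(-103, -31) = (3 - (-5 + 5) - 1*(-6))*(-31) = (3 - 1*0 + 6)*(-31) = (3 + 0 + 6)*(-31) = 9*(-31) = -279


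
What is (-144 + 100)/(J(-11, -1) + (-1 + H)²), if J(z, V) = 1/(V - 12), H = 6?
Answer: -143/81 ≈ -1.7654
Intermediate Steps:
J(z, V) = 1/(-12 + V)
(-144 + 100)/(J(-11, -1) + (-1 + H)²) = (-144 + 100)/(1/(-12 - 1) + (-1 + 6)²) = -44/(1/(-13) + 5²) = -44/(-1/13 + 25) = -44/324/13 = -44*13/324 = -143/81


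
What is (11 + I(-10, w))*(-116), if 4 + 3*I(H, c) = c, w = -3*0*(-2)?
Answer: -3364/3 ≈ -1121.3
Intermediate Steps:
w = 0 (w = 0*(-2) = 0)
I(H, c) = -4/3 + c/3
(11 + I(-10, w))*(-116) = (11 + (-4/3 + (⅓)*0))*(-116) = (11 + (-4/3 + 0))*(-116) = (11 - 4/3)*(-116) = (29/3)*(-116) = -3364/3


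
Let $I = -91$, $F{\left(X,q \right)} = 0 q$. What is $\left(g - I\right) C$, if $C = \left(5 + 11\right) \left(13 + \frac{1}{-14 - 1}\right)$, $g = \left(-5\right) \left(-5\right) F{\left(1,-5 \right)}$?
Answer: $\frac{282464}{15} \approx 18831.0$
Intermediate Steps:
$F{\left(X,q \right)} = 0$
$g = 0$ ($g = \left(-5\right) \left(-5\right) 0 = 25 \cdot 0 = 0$)
$C = \frac{3104}{15}$ ($C = 16 \left(13 + \frac{1}{-15}\right) = 16 \left(13 - \frac{1}{15}\right) = 16 \cdot \frac{194}{15} = \frac{3104}{15} \approx 206.93$)
$\left(g - I\right) C = \left(0 - -91\right) \frac{3104}{15} = \left(0 + 91\right) \frac{3104}{15} = 91 \cdot \frac{3104}{15} = \frac{282464}{15}$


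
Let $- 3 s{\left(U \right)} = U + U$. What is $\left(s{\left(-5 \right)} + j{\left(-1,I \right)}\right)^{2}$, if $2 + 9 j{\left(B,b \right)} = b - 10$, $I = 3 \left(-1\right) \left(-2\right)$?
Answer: $\frac{64}{9} \approx 7.1111$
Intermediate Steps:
$I = 6$ ($I = \left(-3\right) \left(-2\right) = 6$)
$j{\left(B,b \right)} = - \frac{4}{3} + \frac{b}{9}$ ($j{\left(B,b \right)} = - \frac{2}{9} + \frac{b - 10}{9} = - \frac{2}{9} + \frac{-10 + b}{9} = - \frac{2}{9} + \left(- \frac{10}{9} + \frac{b}{9}\right) = - \frac{4}{3} + \frac{b}{9}$)
$s{\left(U \right)} = - \frac{2 U}{3}$ ($s{\left(U \right)} = - \frac{U + U}{3} = - \frac{2 U}{3}$)
$\left(s{\left(-5 \right)} + j{\left(-1,I \right)}\right)^{2} = \left(\left(- \frac{2}{3}\right) \left(-5\right) + \left(- \frac{4}{3} + \frac{1}{9} \cdot 6\right)\right)^{2} = \left(\frac{10}{3} + \left(- \frac{4}{3} + \frac{2}{3}\right)\right)^{2} = \left(\frac{10}{3} - \frac{2}{3}\right)^{2} = \left(\frac{8}{3}\right)^{2} = \frac{64}{9}$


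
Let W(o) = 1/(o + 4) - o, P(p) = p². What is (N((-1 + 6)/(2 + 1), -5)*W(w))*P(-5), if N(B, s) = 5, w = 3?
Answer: -2500/7 ≈ -357.14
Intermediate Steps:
W(o) = 1/(4 + o) - o
(N((-1 + 6)/(2 + 1), -5)*W(w))*P(-5) = (5*((1 - 1*3² - 4*3)/(4 + 3)))*(-5)² = (5*((1 - 1*9 - 12)/7))*25 = (5*((1 - 9 - 12)/7))*25 = (5*((⅐)*(-20)))*25 = (5*(-20/7))*25 = -100/7*25 = -2500/7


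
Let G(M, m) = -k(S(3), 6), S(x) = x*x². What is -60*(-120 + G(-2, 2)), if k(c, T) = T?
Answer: 7560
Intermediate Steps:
S(x) = x³
G(M, m) = -6 (G(M, m) = -1*6 = -6)
-60*(-120 + G(-2, 2)) = -60*(-120 - 6) = -60*(-126) = 7560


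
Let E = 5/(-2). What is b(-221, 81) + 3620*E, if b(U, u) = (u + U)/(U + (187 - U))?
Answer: -1692490/187 ≈ -9050.8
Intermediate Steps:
b(U, u) = U/187 + u/187 (b(U, u) = (U + u)/187 = (U + u)*(1/187) = U/187 + u/187)
E = -5/2 (E = 5*(-½) = -5/2 ≈ -2.5000)
b(-221, 81) + 3620*E = ((1/187)*(-221) + (1/187)*81) + 3620*(-5/2) = (-13/11 + 81/187) - 9050 = -140/187 - 9050 = -1692490/187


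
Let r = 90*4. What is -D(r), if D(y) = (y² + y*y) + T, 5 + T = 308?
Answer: -259503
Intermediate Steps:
r = 360
T = 303 (T = -5 + 308 = 303)
D(y) = 303 + 2*y² (D(y) = (y² + y*y) + 303 = (y² + y²) + 303 = 2*y² + 303 = 303 + 2*y²)
-D(r) = -(303 + 2*360²) = -(303 + 2*129600) = -(303 + 259200) = -1*259503 = -259503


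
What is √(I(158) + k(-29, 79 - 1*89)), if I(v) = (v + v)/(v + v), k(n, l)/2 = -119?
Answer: I*√237 ≈ 15.395*I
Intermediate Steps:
k(n, l) = -238 (k(n, l) = 2*(-119) = -238)
I(v) = 1 (I(v) = (2*v)/((2*v)) = (2*v)*(1/(2*v)) = 1)
√(I(158) + k(-29, 79 - 1*89)) = √(1 - 238) = √(-237) = I*√237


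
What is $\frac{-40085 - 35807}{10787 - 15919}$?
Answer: $\frac{18973}{1283} \approx 14.788$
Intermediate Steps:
$\frac{-40085 - 35807}{10787 - 15919} = - \frac{75892}{-5132} = \left(-75892\right) \left(- \frac{1}{5132}\right) = \frac{18973}{1283}$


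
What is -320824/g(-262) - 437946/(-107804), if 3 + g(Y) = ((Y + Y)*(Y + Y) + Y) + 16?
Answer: 42777150923/14786773954 ≈ 2.8929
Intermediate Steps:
g(Y) = 13 + Y + 4*Y² (g(Y) = -3 + (((Y + Y)*(Y + Y) + Y) + 16) = -3 + (((2*Y)*(2*Y) + Y) + 16) = -3 + ((4*Y² + Y) + 16) = -3 + ((Y + 4*Y²) + 16) = -3 + (16 + Y + 4*Y²) = 13 + Y + 4*Y²)
-320824/g(-262) - 437946/(-107804) = -320824/(13 - 262 + 4*(-262)²) - 437946/(-107804) = -320824/(13 - 262 + 4*68644) - 437946*(-1/107804) = -320824/(13 - 262 + 274576) + 218973/53902 = -320824/274327 + 218973/53902 = 42777150923/14786773954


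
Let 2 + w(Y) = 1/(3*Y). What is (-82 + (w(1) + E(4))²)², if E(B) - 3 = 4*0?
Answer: 521284/81 ≈ 6435.6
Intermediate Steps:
w(Y) = -2 + 1/(3*Y)
E(B) = 3 (E(B) = 3 + 4*0 = 3 + 0 = 3)
(-82 + (w(1) + E(4))²)² = (-82 + ((-2 + (⅓)/1) + 3)²)² = (-82 + ((-2 + (⅓)*1) + 3)²)² = (-82 + ((-2 + ⅓) + 3)²)² = (-82 + (-5/3 + 3)²)² = (-82 + (4/3)²)² = (-82 + 16/9)² = (-722/9)² = 521284/81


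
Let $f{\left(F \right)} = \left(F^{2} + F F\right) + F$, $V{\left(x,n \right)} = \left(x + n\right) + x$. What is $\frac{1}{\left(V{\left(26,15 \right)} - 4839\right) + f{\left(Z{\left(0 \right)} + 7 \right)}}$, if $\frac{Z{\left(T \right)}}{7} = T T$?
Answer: $- \frac{1}{4667} \approx -0.00021427$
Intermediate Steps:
$V{\left(x,n \right)} = n + 2 x$ ($V{\left(x,n \right)} = \left(n + x\right) + x = n + 2 x$)
$Z{\left(T \right)} = 7 T^{2}$ ($Z{\left(T \right)} = 7 T T = 7 T^{2}$)
$f{\left(F \right)} = F + 2 F^{2}$ ($f{\left(F \right)} = \left(F^{2} + F^{2}\right) + F = 2 F^{2} + F = F + 2 F^{2}$)
$\frac{1}{\left(V{\left(26,15 \right)} - 4839\right) + f{\left(Z{\left(0 \right)} + 7 \right)}} = \frac{1}{\left(\left(15 + 2 \cdot 26\right) - 4839\right) + \left(7 \cdot 0^{2} + 7\right) \left(1 + 2 \left(7 \cdot 0^{2} + 7\right)\right)} = \frac{1}{\left(\left(15 + 52\right) - 4839\right) + \left(7 \cdot 0 + 7\right) \left(1 + 2 \left(7 \cdot 0 + 7\right)\right)} = \frac{1}{\left(67 - 4839\right) + \left(0 + 7\right) \left(1 + 2 \left(0 + 7\right)\right)} = \frac{1}{-4772 + 7 \left(1 + 2 \cdot 7\right)} = \frac{1}{-4772 + 7 \left(1 + 14\right)} = \frac{1}{-4772 + 7 \cdot 15} = \frac{1}{-4772 + 105} = \frac{1}{-4667} = - \frac{1}{4667}$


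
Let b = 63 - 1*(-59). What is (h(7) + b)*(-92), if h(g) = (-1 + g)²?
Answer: -14536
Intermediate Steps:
b = 122 (b = 63 + 59 = 122)
(h(7) + b)*(-92) = ((-1 + 7)² + 122)*(-92) = (6² + 122)*(-92) = (36 + 122)*(-92) = 158*(-92) = -14536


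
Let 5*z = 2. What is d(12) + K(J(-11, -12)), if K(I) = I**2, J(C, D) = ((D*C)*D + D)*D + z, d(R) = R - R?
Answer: 9170360644/25 ≈ 3.6681e+8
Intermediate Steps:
z = 2/5 (z = (1/5)*2 = 2/5 ≈ 0.40000)
d(R) = 0
J(C, D) = 2/5 + D*(D + C*D**2) (J(C, D) = ((D*C)*D + D)*D + 2/5 = ((C*D)*D + D)*D + 2/5 = (C*D**2 + D)*D + 2/5 = (D + C*D**2)*D + 2/5 = D*(D + C*D**2) + 2/5 = 2/5 + D*(D + C*D**2))
d(12) + K(J(-11, -12)) = 0 + (2/5 + (-12)**2 - 11*(-12)**3)**2 = 0 + (2/5 + 144 - 11*(-1728))**2 = 0 + (2/5 + 144 + 19008)**2 = 0 + (95762/5)**2 = 0 + 9170360644/25 = 9170360644/25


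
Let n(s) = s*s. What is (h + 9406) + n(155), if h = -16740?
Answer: 16691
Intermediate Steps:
n(s) = s**2
(h + 9406) + n(155) = (-16740 + 9406) + 155**2 = -7334 + 24025 = 16691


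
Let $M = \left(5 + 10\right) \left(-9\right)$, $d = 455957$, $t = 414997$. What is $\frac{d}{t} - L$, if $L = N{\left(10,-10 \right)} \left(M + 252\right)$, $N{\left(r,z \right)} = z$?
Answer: $\frac{486002447}{414997} \approx 1171.1$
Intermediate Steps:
$M = -135$ ($M = 15 \left(-9\right) = -135$)
$L = -1170$ ($L = - 10 \left(-135 + 252\right) = \left(-10\right) 117 = -1170$)
$\frac{d}{t} - L = \frac{455957}{414997} - -1170 = 455957 \cdot \frac{1}{414997} + 1170 = \frac{455957}{414997} + 1170 = \frac{486002447}{414997}$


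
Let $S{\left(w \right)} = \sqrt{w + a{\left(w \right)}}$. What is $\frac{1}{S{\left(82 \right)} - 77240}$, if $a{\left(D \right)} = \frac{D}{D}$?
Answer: $- \frac{77240}{5966017517} - \frac{\sqrt{83}}{5966017517} \approx -1.2948 \cdot 10^{-5}$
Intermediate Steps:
$a{\left(D \right)} = 1$
$S{\left(w \right)} = \sqrt{1 + w}$ ($S{\left(w \right)} = \sqrt{w + 1} = \sqrt{1 + w}$)
$\frac{1}{S{\left(82 \right)} - 77240} = \frac{1}{\sqrt{1 + 82} - 77240} = \frac{1}{\sqrt{83} - 77240} = \frac{1}{-77240 + \sqrt{83}}$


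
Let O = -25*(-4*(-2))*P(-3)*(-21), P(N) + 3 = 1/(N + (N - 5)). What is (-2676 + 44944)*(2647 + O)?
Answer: -4805153044/11 ≈ -4.3683e+8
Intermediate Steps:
P(N) = -3 + 1/(-5 + 2*N) (P(N) = -3 + 1/(N + (N - 5)) = -3 + 1/(N + (-5 + N)) = -3 + 1/(-5 + 2*N))
O = -142800/11 (O = -25*(-4*(-2))*2*(8 - 3*(-3))/(-5 + 2*(-3))*(-21) = -200*2*(8 + 9)/(-5 - 6)*(-21) = -200*2*17/(-11)*(-21) = -200*2*(-1/11)*17*(-21) = -200*(-34)/11*(-21) = -25*(-272/11)*(-21) = (6800/11)*(-21) = -142800/11 ≈ -12982.)
(-2676 + 44944)*(2647 + O) = (-2676 + 44944)*(2647 - 142800/11) = 42268*(-113683/11) = -4805153044/11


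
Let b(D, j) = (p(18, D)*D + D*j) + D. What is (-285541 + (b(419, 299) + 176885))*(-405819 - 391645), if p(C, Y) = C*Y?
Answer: -2533656367888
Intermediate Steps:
b(D, j) = D + 18*D² + D*j (b(D, j) = ((18*D)*D + D*j) + D = (18*D² + D*j) + D = D + 18*D² + D*j)
(-285541 + (b(419, 299) + 176885))*(-405819 - 391645) = (-285541 + (419*(1 + 299 + 18*419) + 176885))*(-405819 - 391645) = (-285541 + (419*(1 + 299 + 7542) + 176885))*(-797464) = (-285541 + (419*7842 + 176885))*(-797464) = (-285541 + (3285798 + 176885))*(-797464) = (-285541 + 3462683)*(-797464) = 3177142*(-797464) = -2533656367888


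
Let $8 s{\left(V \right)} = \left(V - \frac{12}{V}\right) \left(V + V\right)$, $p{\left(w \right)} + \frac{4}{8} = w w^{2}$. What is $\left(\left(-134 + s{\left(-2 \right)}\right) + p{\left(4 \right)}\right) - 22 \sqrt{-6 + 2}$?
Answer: $- \frac{145}{2} - 44 i \approx -72.5 - 44.0 i$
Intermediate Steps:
$p{\left(w \right)} = - \frac{1}{2} + w^{3}$ ($p{\left(w \right)} = - \frac{1}{2} + w w^{2} = - \frac{1}{2} + w^{3}$)
$s{\left(V \right)} = \frac{V \left(V - \frac{12}{V}\right)}{4}$ ($s{\left(V \right)} = \frac{\left(V - \frac{12}{V}\right) \left(V + V\right)}{8} = \frac{\left(V - \frac{12}{V}\right) 2 V}{8} = \frac{2 V \left(V - \frac{12}{V}\right)}{8} = \frac{V \left(V - \frac{12}{V}\right)}{4}$)
$\left(\left(-134 + s{\left(-2 \right)}\right) + p{\left(4 \right)}\right) - 22 \sqrt{-6 + 2} = \left(\left(-134 - \left(3 - \frac{\left(-2\right)^{2}}{4}\right)\right) - \left(\frac{1}{2} - 4^{3}\right)\right) - 22 \sqrt{-6 + 2} = \left(\left(-134 + \left(-3 + \frac{1}{4} \cdot 4\right)\right) + \left(- \frac{1}{2} + 64\right)\right) - 22 \sqrt{-4} = \left(\left(-134 + \left(-3 + 1\right)\right) + \frac{127}{2}\right) - 22 \cdot 2 i = \left(\left(-134 - 2\right) + \frac{127}{2}\right) - 44 i = \left(-136 + \frac{127}{2}\right) - 44 i = - \frac{145}{2} - 44 i$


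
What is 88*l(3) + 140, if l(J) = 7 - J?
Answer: 492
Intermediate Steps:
88*l(3) + 140 = 88*(7 - 1*3) + 140 = 88*(7 - 3) + 140 = 88*4 + 140 = 352 + 140 = 492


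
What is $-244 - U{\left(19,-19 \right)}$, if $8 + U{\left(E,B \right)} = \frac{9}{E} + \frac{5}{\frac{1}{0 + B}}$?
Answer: $- \frac{2688}{19} \approx -141.47$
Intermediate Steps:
$U{\left(E,B \right)} = -8 + 5 B + \frac{9}{E}$ ($U{\left(E,B \right)} = -8 + \left(\frac{9}{E} + \frac{5}{\frac{1}{0 + B}}\right) = -8 + \left(\frac{9}{E} + \frac{5}{\frac{1}{B}}\right) = -8 + \left(\frac{9}{E} + 5 B\right) = -8 + \left(5 B + \frac{9}{E}\right) = -8 + 5 B + \frac{9}{E}$)
$-244 - U{\left(19,-19 \right)} = -244 - \left(-8 + 5 \left(-19\right) + \frac{9}{19}\right) = -244 - \left(-8 - 95 + 9 \cdot \frac{1}{19}\right) = -244 - \left(-8 - 95 + \frac{9}{19}\right) = -244 - - \frac{1948}{19} = -244 + \frac{1948}{19} = - \frac{2688}{19}$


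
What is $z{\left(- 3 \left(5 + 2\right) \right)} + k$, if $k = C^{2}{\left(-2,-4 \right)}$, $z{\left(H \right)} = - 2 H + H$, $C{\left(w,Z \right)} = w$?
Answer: $25$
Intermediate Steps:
$z{\left(H \right)} = - H$
$k = 4$ ($k = \left(-2\right)^{2} = 4$)
$z{\left(- 3 \left(5 + 2\right) \right)} + k = - \left(-3\right) \left(5 + 2\right) + 4 = - \left(-3\right) 7 + 4 = \left(-1\right) \left(-21\right) + 4 = 21 + 4 = 25$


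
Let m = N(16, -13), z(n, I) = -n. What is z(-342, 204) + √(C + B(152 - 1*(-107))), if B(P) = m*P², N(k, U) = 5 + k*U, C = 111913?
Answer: 342 + I*√13505530 ≈ 342.0 + 3675.0*I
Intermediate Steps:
N(k, U) = 5 + U*k
m = -203 (m = 5 - 13*16 = 5 - 208 = -203)
B(P) = -203*P²
z(-342, 204) + √(C + B(152 - 1*(-107))) = -1*(-342) + √(111913 - 203*(152 - 1*(-107))²) = 342 + √(111913 - 203*(152 + 107)²) = 342 + √(111913 - 203*259²) = 342 + √(111913 - 203*67081) = 342 + √(111913 - 13617443) = 342 + √(-13505530) = 342 + I*√13505530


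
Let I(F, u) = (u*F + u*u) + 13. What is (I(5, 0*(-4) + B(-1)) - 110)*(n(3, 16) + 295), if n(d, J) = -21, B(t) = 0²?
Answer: -26578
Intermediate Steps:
B(t) = 0
I(F, u) = 13 + u² + F*u (I(F, u) = (F*u + u²) + 13 = (u² + F*u) + 13 = 13 + u² + F*u)
(I(5, 0*(-4) + B(-1)) - 110)*(n(3, 16) + 295) = ((13 + (0*(-4) + 0)² + 5*(0*(-4) + 0)) - 110)*(-21 + 295) = ((13 + (0 + 0)² + 5*(0 + 0)) - 110)*274 = ((13 + 0² + 5*0) - 110)*274 = ((13 + 0 + 0) - 110)*274 = (13 - 110)*274 = -97*274 = -26578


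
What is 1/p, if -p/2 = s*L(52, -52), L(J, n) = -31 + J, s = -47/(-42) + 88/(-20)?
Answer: 5/689 ≈ 0.0072569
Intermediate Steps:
s = -689/210 (s = -47*(-1/42) + 88*(-1/20) = 47/42 - 22/5 = -689/210 ≈ -3.2810)
p = 689/5 (p = -(-689)*(-31 + 52)/105 = -(-689)*21/105 = -2*(-689/10) = 689/5 ≈ 137.80)
1/p = 1/(689/5) = 5/689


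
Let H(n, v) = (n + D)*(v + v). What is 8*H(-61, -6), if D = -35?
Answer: 9216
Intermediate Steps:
H(n, v) = 2*v*(-35 + n) (H(n, v) = (n - 35)*(v + v) = (-35 + n)*(2*v) = 2*v*(-35 + n))
8*H(-61, -6) = 8*(2*(-6)*(-35 - 61)) = 8*(2*(-6)*(-96)) = 8*1152 = 9216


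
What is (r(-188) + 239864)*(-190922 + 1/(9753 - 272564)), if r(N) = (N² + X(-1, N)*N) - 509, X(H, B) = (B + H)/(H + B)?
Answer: -13773974218872673/262811 ≈ -5.2410e+10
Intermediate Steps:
X(H, B) = 1 (X(H, B) = (B + H)/(B + H) = 1)
r(N) = -509 + N + N² (r(N) = (N² + 1*N) - 509 = (N² + N) - 509 = (N + N²) - 509 = -509 + N + N²)
(r(-188) + 239864)*(-190922 + 1/(9753 - 272564)) = ((-509 - 188 + (-188)²) + 239864)*(-190922 + 1/(9753 - 272564)) = ((-509 - 188 + 35344) + 239864)*(-190922 + 1/(-262811)) = (34647 + 239864)*(-190922 - 1/262811) = 274511*(-50176401743/262811) = -13773974218872673/262811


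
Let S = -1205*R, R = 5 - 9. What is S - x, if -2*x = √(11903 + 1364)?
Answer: 4820 + √13267/2 ≈ 4877.6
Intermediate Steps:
R = -4
x = -√13267/2 (x = -√(11903 + 1364)/2 = -√13267/2 ≈ -57.591)
S = 4820 (S = -1205*(-4) = 4820)
S - x = 4820 - (-1)*√13267/2 = 4820 + √13267/2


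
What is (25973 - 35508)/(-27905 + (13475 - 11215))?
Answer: 1907/5129 ≈ 0.37181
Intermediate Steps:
(25973 - 35508)/(-27905 + (13475 - 11215)) = -9535/(-27905 + 2260) = -9535/(-25645) = -9535*(-1/25645) = 1907/5129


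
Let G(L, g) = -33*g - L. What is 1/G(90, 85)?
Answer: -1/2895 ≈ -0.00034542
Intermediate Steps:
G(L, g) = -L - 33*g
1/G(90, 85) = 1/(-1*90 - 33*85) = 1/(-90 - 2805) = 1/(-2895) = -1/2895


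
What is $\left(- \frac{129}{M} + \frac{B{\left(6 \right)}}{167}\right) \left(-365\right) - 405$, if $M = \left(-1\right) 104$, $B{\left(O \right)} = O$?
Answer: $- \frac{15124995}{17368} \approx -870.85$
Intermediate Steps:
$M = -104$
$\left(- \frac{129}{M} + \frac{B{\left(6 \right)}}{167}\right) \left(-365\right) - 405 = \left(- \frac{129}{-104} + \frac{6}{167}\right) \left(-365\right) - 405 = \left(\left(-129\right) \left(- \frac{1}{104}\right) + 6 \cdot \frac{1}{167}\right) \left(-365\right) - 405 = \left(\frac{129}{104} + \frac{6}{167}\right) \left(-365\right) - 405 = \frac{22167}{17368} \left(-365\right) - 405 = - \frac{8090955}{17368} - 405 = - \frac{15124995}{17368}$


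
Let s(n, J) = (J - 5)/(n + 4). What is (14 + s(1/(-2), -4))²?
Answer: 6400/49 ≈ 130.61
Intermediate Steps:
s(n, J) = (-5 + J)/(4 + n)
(14 + s(1/(-2), -4))² = (14 + (-5 - 4)/(4 + 1/(-2)))² = (14 - 9/(4 + 1*(-½)))² = (14 - 9/(4 - ½))² = (14 - 9/(7/2))² = (14 + (2/7)*(-9))² = (14 - 18/7)² = (80/7)² = 6400/49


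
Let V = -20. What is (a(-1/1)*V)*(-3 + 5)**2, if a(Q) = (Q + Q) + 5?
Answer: -240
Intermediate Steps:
a(Q) = 5 + 2*Q (a(Q) = 2*Q + 5 = 5 + 2*Q)
(a(-1/1)*V)*(-3 + 5)**2 = ((5 + 2*(-1/1))*(-20))*(-3 + 5)**2 = ((5 + 2*(-1*1))*(-20))*2**2 = ((5 + 2*(-1))*(-20))*4 = ((5 - 2)*(-20))*4 = (3*(-20))*4 = -60*4 = -240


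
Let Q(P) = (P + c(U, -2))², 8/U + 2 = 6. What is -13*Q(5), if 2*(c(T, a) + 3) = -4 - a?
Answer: -13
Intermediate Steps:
U = 2 (U = 8/(-2 + 6) = 8/4 = 8*(¼) = 2)
c(T, a) = -5 - a/2 (c(T, a) = -3 + (-4 - a)/2 = -3 + (-2 - a/2) = -5 - a/2)
Q(P) = (-4 + P)² (Q(P) = (P + (-5 - ½*(-2)))² = (P + (-5 + 1))² = (P - 4)² = (-4 + P)²)
-13*Q(5) = -13*(-4 + 5)² = -13*1² = -13*1 = -13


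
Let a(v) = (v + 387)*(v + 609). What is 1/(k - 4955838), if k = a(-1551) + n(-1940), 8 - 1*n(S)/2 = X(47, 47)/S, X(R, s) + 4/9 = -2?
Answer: -4365/16845992921 ≈ -2.5911e-7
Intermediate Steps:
X(R, s) = -22/9 (X(R, s) = -4/9 - 2 = -22/9)
a(v) = (387 + v)*(609 + v)
n(S) = 16 + 44/(9*S) (n(S) = 16 - (-44)/(9*S) = 16 + 44/(9*S))
k = 4786239949/4365 (k = (235683 + (-1551)² + 996*(-1551)) + (16 + (44/9)/(-1940)) = (235683 + 2405601 - 1544796) + (16 + (44/9)*(-1/1940)) = 1096488 + (16 - 11/4365) = 1096488 + 69829/4365 = 4786239949/4365 ≈ 1.0965e+6)
1/(k - 4955838) = 1/(4786239949/4365 - 4955838) = 1/(-16845992921/4365) = -4365/16845992921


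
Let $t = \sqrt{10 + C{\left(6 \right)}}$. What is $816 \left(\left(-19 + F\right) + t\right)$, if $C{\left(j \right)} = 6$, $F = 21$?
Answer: $4896$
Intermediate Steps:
$t = 4$ ($t = \sqrt{10 + 6} = \sqrt{16} = 4$)
$816 \left(\left(-19 + F\right) + t\right) = 816 \left(\left(-19 + 21\right) + 4\right) = 816 \left(2 + 4\right) = 816 \cdot 6 = 4896$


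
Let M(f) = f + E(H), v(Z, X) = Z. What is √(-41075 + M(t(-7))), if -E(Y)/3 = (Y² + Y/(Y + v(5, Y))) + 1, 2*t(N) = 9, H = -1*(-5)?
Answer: 5*I*√1646 ≈ 202.85*I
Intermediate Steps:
H = 5
t(N) = 9/2 (t(N) = (½)*9 = 9/2)
E(Y) = -3 - 3*Y² - 3*Y/(5 + Y) (E(Y) = -3*((Y² + Y/(Y + 5)) + 1) = -3*((Y² + Y/(5 + Y)) + 1) = -3*(1 + Y² + Y/(5 + Y)) = -3 - 3*Y² - 3*Y/(5 + Y))
M(f) = -159/2 + f (M(f) = f + 3*(-5 - 1*5³ - 5*5² - 2*5)/(5 + 5) = f + 3*(-5 - 1*125 - 5*25 - 10)/10 = f + 3*(⅒)*(-5 - 125 - 125 - 10) = f + 3*(⅒)*(-265) = f - 159/2 = -159/2 + f)
√(-41075 + M(t(-7))) = √(-41075 + (-159/2 + 9/2)) = √(-41075 - 75) = √(-41150) = 5*I*√1646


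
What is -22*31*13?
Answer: -8866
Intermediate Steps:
-22*31*13 = -682*13 = -8866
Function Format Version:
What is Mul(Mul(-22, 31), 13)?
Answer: -8866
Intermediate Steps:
Mul(Mul(-22, 31), 13) = Mul(-682, 13) = -8866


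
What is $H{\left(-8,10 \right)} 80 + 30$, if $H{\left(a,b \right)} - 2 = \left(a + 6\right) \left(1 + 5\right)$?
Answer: $-770$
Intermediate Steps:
$H{\left(a,b \right)} = 38 + 6 a$ ($H{\left(a,b \right)} = 2 + \left(a + 6\right) \left(1 + 5\right) = 2 + \left(6 + a\right) 6 = 2 + \left(36 + 6 a\right) = 38 + 6 a$)
$H{\left(-8,10 \right)} 80 + 30 = \left(38 + 6 \left(-8\right)\right) 80 + 30 = \left(38 - 48\right) 80 + 30 = \left(-10\right) 80 + 30 = -800 + 30 = -770$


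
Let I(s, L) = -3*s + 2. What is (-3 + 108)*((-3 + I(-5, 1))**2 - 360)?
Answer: -17220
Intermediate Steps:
I(s, L) = 2 - 3*s
(-3 + 108)*((-3 + I(-5, 1))**2 - 360) = (-3 + 108)*((-3 + (2 - 3*(-5)))**2 - 360) = 105*((-3 + (2 + 15))**2 - 360) = 105*((-3 + 17)**2 - 360) = 105*(14**2 - 360) = 105*(196 - 360) = 105*(-164) = -17220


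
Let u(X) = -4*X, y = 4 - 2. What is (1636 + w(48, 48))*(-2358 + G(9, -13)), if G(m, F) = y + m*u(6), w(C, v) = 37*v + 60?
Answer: -8929984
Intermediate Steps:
y = 2
w(C, v) = 60 + 37*v
G(m, F) = 2 - 24*m (G(m, F) = 2 + m*(-4*6) = 2 + m*(-24) = 2 - 24*m)
(1636 + w(48, 48))*(-2358 + G(9, -13)) = (1636 + (60 + 37*48))*(-2358 + (2 - 24*9)) = (1636 + (60 + 1776))*(-2358 + (2 - 216)) = (1636 + 1836)*(-2358 - 214) = 3472*(-2572) = -8929984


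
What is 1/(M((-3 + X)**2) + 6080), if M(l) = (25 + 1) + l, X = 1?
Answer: 1/6110 ≈ 0.00016367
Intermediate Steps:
M(l) = 26 + l
1/(M((-3 + X)**2) + 6080) = 1/((26 + (-3 + 1)**2) + 6080) = 1/((26 + (-2)**2) + 6080) = 1/((26 + 4) + 6080) = 1/(30 + 6080) = 1/6110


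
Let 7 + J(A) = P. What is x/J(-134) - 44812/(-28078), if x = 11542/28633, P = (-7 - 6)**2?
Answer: 52046649907/32560273647 ≈ 1.5985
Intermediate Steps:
P = 169 (P = (-13)**2 = 169)
J(A) = 162 (J(A) = -7 + 169 = 162)
x = 11542/28633 (x = 11542*(1/28633) = 11542/28633 ≈ 0.40310)
x/J(-134) - 44812/(-28078) = (11542/28633)/162 - 44812/(-28078) = (11542/28633)*(1/162) - 44812*(-1/28078) = 5771/2319273 + 22406/14039 = 52046649907/32560273647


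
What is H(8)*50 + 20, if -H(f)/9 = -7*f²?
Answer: 201620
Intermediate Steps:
H(f) = 63*f² (H(f) = -(-63)*f² = 63*f²)
H(8)*50 + 20 = (63*8²)*50 + 20 = (63*64)*50 + 20 = 4032*50 + 20 = 201600 + 20 = 201620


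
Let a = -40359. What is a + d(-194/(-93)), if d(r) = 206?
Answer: -40153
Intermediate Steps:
a + d(-194/(-93)) = -40359 + 206 = -40153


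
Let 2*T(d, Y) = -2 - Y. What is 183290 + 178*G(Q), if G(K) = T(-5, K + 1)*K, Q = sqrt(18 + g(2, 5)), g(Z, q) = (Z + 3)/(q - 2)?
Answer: 544619/3 - 89*sqrt(177) ≈ 1.8036e+5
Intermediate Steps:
g(Z, q) = (3 + Z)/(-2 + q)
Q = sqrt(177)/3 (Q = sqrt(18 + (3 + 2)/(-2 + 5)) = sqrt(18 + 5/3) = sqrt(59/3) = sqrt(177)/3 ≈ 4.4347)
T(d, Y) = -1 - Y/2 (T(d, Y) = (-2 - Y)/2 = -1 - Y/2)
G(K) = K*(-3/2 - K/2) (G(K) = (-1 - (K + 1)/2)*K = (-1 - (1 + K)/2)*K = (-1 + (-1/2 - K/2))*K = (-3/2 - K/2)*K = K*(-3/2 - K/2))
183290 + 178*G(Q) = 183290 + 178*(-sqrt(177)/3*(3 + sqrt(177)/3)/2) = 183290 + 178*(-sqrt(177)*(3 + sqrt(177)/3)/6) = 183290 - 89*sqrt(177)*(3 + sqrt(177)/3)/3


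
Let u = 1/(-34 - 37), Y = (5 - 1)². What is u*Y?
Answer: -16/71 ≈ -0.22535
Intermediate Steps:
Y = 16 (Y = 4² = 16)
u = -1/71 (u = 1/(-71) = -1/71 ≈ -0.014085)
u*Y = -1/71*16 = -16/71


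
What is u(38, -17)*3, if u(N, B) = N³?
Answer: 164616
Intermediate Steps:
u(38, -17)*3 = 38³*3 = 54872*3 = 164616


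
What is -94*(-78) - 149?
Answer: 7183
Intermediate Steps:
-94*(-78) - 149 = 7332 - 149 = 7183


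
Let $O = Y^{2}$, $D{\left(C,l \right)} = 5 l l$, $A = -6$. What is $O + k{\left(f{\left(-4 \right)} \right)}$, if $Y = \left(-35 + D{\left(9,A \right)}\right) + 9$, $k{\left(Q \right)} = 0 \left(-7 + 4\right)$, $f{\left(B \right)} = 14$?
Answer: $23716$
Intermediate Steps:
$k{\left(Q \right)} = 0$ ($k{\left(Q \right)} = 0 \left(-3\right) = 0$)
$D{\left(C,l \right)} = 5 l^{2}$
$Y = 154$ ($Y = \left(-35 + 5 \left(-6\right)^{2}\right) + 9 = \left(-35 + 5 \cdot 36\right) + 9 = \left(-35 + 180\right) + 9 = 145 + 9 = 154$)
$O = 23716$ ($O = 154^{2} = 23716$)
$O + k{\left(f{\left(-4 \right)} \right)} = 23716 + 0 = 23716$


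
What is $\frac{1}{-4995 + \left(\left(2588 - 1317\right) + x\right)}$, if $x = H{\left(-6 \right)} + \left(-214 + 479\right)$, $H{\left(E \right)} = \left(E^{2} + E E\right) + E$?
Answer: $- \frac{1}{3393} \approx -0.00029472$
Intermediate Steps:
$H{\left(E \right)} = E + 2 E^{2}$ ($H{\left(E \right)} = \left(E^{2} + E^{2}\right) + E = 2 E^{2} + E = E + 2 E^{2}$)
$x = 331$ ($x = - 6 \left(1 + 2 \left(-6\right)\right) + \left(-214 + 479\right) = - 6 \left(1 - 12\right) + 265 = \left(-6\right) \left(-11\right) + 265 = 66 + 265 = 331$)
$\frac{1}{-4995 + \left(\left(2588 - 1317\right) + x\right)} = \frac{1}{-4995 + \left(\left(2588 - 1317\right) + 331\right)} = \frac{1}{-4995 + \left(1271 + 331\right)} = \frac{1}{-4995 + 1602} = \frac{1}{-3393} = - \frac{1}{3393}$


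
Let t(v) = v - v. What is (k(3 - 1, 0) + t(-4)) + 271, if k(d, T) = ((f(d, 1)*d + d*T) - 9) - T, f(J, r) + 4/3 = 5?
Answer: 808/3 ≈ 269.33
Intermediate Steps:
t(v) = 0
f(J, r) = 11/3 (f(J, r) = -4/3 + 5 = 11/3)
k(d, T) = -9 - T + 11*d/3 + T*d (k(d, T) = ((11*d/3 + d*T) - 9) - T = ((11*d/3 + T*d) - 9) - T = (-9 + 11*d/3 + T*d) - T = -9 - T + 11*d/3 + T*d)
(k(3 - 1, 0) + t(-4)) + 271 = ((-9 - 1*0 + 11*(3 - 1)/3 + 0*(3 - 1)) + 0) + 271 = ((-9 + 0 + (11/3)*2 + 0*2) + 0) + 271 = ((-9 + 0 + 22/3 + 0) + 0) + 271 = (-5/3 + 0) + 271 = -5/3 + 271 = 808/3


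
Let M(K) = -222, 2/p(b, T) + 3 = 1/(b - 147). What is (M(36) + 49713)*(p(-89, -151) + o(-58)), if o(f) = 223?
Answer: 7801513785/709 ≈ 1.1004e+7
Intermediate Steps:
p(b, T) = 2/(-3 + 1/(-147 + b)) (p(b, T) = 2/(-3 + 1/(b - 147)) = 2/(-3 + 1/(-147 + b)))
(M(36) + 49713)*(p(-89, -151) + o(-58)) = (-222 + 49713)*(2*(147 - 1*(-89))/(-442 + 3*(-89)) + 223) = 49491*(2*(147 + 89)/(-442 - 267) + 223) = 49491*(2*236/(-709) + 223) = 49491*(2*(-1/709)*236 + 223) = 49491*(-472/709 + 223) = 49491*(157635/709) = 7801513785/709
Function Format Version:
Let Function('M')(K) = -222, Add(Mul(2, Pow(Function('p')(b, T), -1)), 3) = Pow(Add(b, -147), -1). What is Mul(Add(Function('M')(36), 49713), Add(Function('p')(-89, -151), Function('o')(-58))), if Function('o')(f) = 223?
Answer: Rational(7801513785, 709) ≈ 1.1004e+7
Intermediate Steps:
Function('p')(b, T) = Mul(2, Pow(Add(-3, Pow(Add(-147, b), -1)), -1)) (Function('p')(b, T) = Mul(2, Pow(Add(-3, Pow(Add(b, -147), -1)), -1)) = Mul(2, Pow(Add(-3, Pow(Add(-147, b), -1)), -1)))
Mul(Add(Function('M')(36), 49713), Add(Function('p')(-89, -151), Function('o')(-58))) = Mul(Add(-222, 49713), Add(Mul(2, Pow(Add(-442, Mul(3, -89)), -1), Add(147, Mul(-1, -89))), 223)) = Mul(49491, Add(Mul(2, Pow(Add(-442, -267), -1), Add(147, 89)), 223)) = Mul(49491, Add(Mul(2, Pow(-709, -1), 236), 223)) = Mul(49491, Add(Mul(2, Rational(-1, 709), 236), 223)) = Mul(49491, Add(Rational(-472, 709), 223)) = Mul(49491, Rational(157635, 709)) = Rational(7801513785, 709)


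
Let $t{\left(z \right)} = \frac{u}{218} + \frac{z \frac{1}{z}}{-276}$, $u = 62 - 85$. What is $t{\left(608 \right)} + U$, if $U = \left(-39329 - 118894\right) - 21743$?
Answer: $- \frac{5414100427}{30084} \approx -1.7997 \cdot 10^{5}$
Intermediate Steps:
$u = -23$ ($u = 62 - 85 = -23$)
$t{\left(z \right)} = - \frac{3283}{30084}$ ($t{\left(z \right)} = - \frac{23}{218} + \frac{z \frac{1}{z}}{-276} = \left(-23\right) \frac{1}{218} + 1 \left(- \frac{1}{276}\right) = - \frac{23}{218} - \frac{1}{276} = - \frac{3283}{30084}$)
$U = -179966$ ($U = -158223 - 21743 = -179966$)
$t{\left(608 \right)} + U = - \frac{3283}{30084} - 179966 = - \frac{5414100427}{30084}$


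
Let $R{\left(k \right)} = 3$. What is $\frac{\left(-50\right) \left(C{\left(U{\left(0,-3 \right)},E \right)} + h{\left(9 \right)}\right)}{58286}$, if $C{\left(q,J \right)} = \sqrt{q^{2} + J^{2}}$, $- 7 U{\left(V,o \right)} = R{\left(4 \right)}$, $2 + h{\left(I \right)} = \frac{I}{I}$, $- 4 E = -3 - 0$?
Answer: $\frac{25}{29143} - \frac{75 \sqrt{65}}{816004} \approx 0.00011683$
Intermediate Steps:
$E = \frac{3}{4}$ ($E = - \frac{-3 - 0}{4} = - \frac{-3 + 0}{4} = \left(- \frac{1}{4}\right) \left(-3\right) = \frac{3}{4} \approx 0.75$)
$h{\left(I \right)} = -1$ ($h{\left(I \right)} = -2 + \frac{I}{I} = -2 + 1 = -1$)
$U{\left(V,o \right)} = - \frac{3}{7}$ ($U{\left(V,o \right)} = \left(- \frac{1}{7}\right) 3 = - \frac{3}{7}$)
$C{\left(q,J \right)} = \sqrt{J^{2} + q^{2}}$
$\frac{\left(-50\right) \left(C{\left(U{\left(0,-3 \right)},E \right)} + h{\left(9 \right)}\right)}{58286} = \frac{\left(-50\right) \left(\sqrt{\left(\frac{3}{4}\right)^{2} + \left(- \frac{3}{7}\right)^{2}} - 1\right)}{58286} = - 50 \left(\sqrt{\frac{9}{16} + \frac{9}{49}} - 1\right) \frac{1}{58286} = - 50 \left(\sqrt{\frac{585}{784}} - 1\right) \frac{1}{58286} = - 50 \left(\frac{3 \sqrt{65}}{28} - 1\right) \frac{1}{58286} = - 50 \left(-1 + \frac{3 \sqrt{65}}{28}\right) \frac{1}{58286} = \left(50 - \frac{75 \sqrt{65}}{14}\right) \frac{1}{58286} = \frac{25}{29143} - \frac{75 \sqrt{65}}{816004}$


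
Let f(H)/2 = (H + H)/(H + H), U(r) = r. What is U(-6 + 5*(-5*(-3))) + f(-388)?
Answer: 71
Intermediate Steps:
f(H) = 2 (f(H) = 2*((H + H)/(H + H)) = 2*((2*H)/((2*H))) = 2*((2*H)*(1/(2*H))) = 2*1 = 2)
U(-6 + 5*(-5*(-3))) + f(-388) = (-6 + 5*(-5*(-3))) + 2 = (-6 + 5*15) + 2 = (-6 + 75) + 2 = 69 + 2 = 71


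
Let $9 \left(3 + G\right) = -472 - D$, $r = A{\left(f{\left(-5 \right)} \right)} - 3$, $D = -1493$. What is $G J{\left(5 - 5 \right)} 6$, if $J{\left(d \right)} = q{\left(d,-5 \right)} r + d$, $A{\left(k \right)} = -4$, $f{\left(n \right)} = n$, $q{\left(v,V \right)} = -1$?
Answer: $\frac{13916}{3} \approx 4638.7$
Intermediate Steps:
$r = -7$ ($r = -4 - 3 = -7$)
$J{\left(d \right)} = 7 + d$ ($J{\left(d \right)} = \left(-1\right) \left(-7\right) + d = 7 + d$)
$G = \frac{994}{9}$ ($G = -3 + \frac{-472 - -1493}{9} = -3 + \frac{-472 + 1493}{9} = -3 + \frac{1}{9} \cdot 1021 = -3 + \frac{1021}{9} = \frac{994}{9} \approx 110.44$)
$G J{\left(5 - 5 \right)} 6 = \frac{994 \left(7 + \left(5 - 5\right)\right) 6}{9} = \frac{994 \left(7 + 0\right) 6}{9} = \frac{994 \cdot 7 \cdot 6}{9} = \frac{994}{9} \cdot 42 = \frac{13916}{3}$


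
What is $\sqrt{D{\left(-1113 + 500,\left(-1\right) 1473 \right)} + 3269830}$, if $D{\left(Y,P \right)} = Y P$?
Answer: $13 \sqrt{24691} \approx 2042.7$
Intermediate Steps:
$D{\left(Y,P \right)} = P Y$
$\sqrt{D{\left(-1113 + 500,\left(-1\right) 1473 \right)} + 3269830} = \sqrt{\left(-1\right) 1473 \left(-1113 + 500\right) + 3269830} = \sqrt{\left(-1473\right) \left(-613\right) + 3269830} = \sqrt{902949 + 3269830} = \sqrt{4172779} = 13 \sqrt{24691}$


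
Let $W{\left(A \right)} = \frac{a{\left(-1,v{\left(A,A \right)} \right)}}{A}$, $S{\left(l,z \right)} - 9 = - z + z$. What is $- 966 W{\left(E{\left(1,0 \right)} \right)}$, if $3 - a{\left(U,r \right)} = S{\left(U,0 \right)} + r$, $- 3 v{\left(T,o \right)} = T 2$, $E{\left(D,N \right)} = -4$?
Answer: $-2093$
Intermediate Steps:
$S{\left(l,z \right)} = 9$ ($S{\left(l,z \right)} = 9 + \left(- z + z\right) = 9 + 0 = 9$)
$v{\left(T,o \right)} = - \frac{2 T}{3}$ ($v{\left(T,o \right)} = - \frac{T 2}{3} = - \frac{2 T}{3}$)
$a{\left(U,r \right)} = -6 - r$ ($a{\left(U,r \right)} = 3 - \left(9 + r\right) = -6 - r$)
$W{\left(A \right)} = \frac{-6 + \frac{2 A}{3}}{A}$ ($W{\left(A \right)} = \frac{-6 - - \frac{2 A}{3}}{A} = \frac{-6 + \frac{2 A}{3}}{A}$)
$- 966 W{\left(E{\left(1,0 \right)} \right)} = - 966 \left(\frac{2}{3} - \frac{6}{-4}\right) = - 966 \left(\frac{2}{3} - - \frac{3}{2}\right) = - 966 \left(\frac{2}{3} + \frac{3}{2}\right) = \left(-966\right) \frac{13}{6} = -2093$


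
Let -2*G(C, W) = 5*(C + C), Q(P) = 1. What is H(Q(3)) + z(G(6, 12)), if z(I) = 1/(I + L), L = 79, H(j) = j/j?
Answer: 50/49 ≈ 1.0204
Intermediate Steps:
G(C, W) = -5*C (G(C, W) = -5*(C + C)/2 = -5*2*C/2 = -5*C)
H(j) = 1
z(I) = 1/(79 + I) (z(I) = 1/(I + 79) = 1/(79 + I))
H(Q(3)) + z(G(6, 12)) = 1 + 1/(79 - 5*6) = 1 + 1/(79 - 30) = 1 + 1/49 = 50/49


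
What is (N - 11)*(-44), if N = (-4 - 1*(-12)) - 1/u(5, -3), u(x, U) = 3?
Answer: 440/3 ≈ 146.67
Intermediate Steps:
N = 23/3 (N = (-4 - 1*(-12)) - 1/3 = (-4 + 12) - 1*⅓ = 8 - ⅓ = 23/3 ≈ 7.6667)
(N - 11)*(-44) = (23/3 - 11)*(-44) = -10/3*(-44) = 440/3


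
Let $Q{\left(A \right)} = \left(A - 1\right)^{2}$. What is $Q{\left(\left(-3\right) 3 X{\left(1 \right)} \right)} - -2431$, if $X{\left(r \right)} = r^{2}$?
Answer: $2531$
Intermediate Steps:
$Q{\left(A \right)} = \left(-1 + A\right)^{2}$
$Q{\left(\left(-3\right) 3 X{\left(1 \right)} \right)} - -2431 = \left(-1 + \left(-3\right) 3 \cdot 1^{2}\right)^{2} - -2431 = \left(-1 - 9\right)^{2} + 2431 = \left(-10\right)^{2} + 2431 = 100 + 2431 = 2531$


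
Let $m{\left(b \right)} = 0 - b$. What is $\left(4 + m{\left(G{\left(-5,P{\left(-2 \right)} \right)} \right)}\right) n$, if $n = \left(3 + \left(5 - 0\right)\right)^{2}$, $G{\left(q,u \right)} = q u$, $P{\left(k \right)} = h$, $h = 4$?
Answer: $1536$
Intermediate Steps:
$P{\left(k \right)} = 4$
$m{\left(b \right)} = - b$
$n = 64$ ($n = \left(3 + \left(5 + 0\right)\right)^{2} = \left(3 + 5\right)^{2} = 8^{2} = 64$)
$\left(4 + m{\left(G{\left(-5,P{\left(-2 \right)} \right)} \right)}\right) n = \left(4 - \left(-5\right) 4\right) 64 = \left(4 - -20\right) 64 = \left(4 + 20\right) 64 = 24 \cdot 64 = 1536$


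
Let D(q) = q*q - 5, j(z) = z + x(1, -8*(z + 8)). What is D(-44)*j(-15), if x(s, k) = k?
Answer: 79171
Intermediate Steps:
j(z) = -64 - 7*z (j(z) = z - 8*(z + 8) = z - 8*(8 + z) = z + (-64 - 8*z) = -64 - 7*z)
D(q) = -5 + q**2 (D(q) = q**2 - 5 = -5 + q**2)
D(-44)*j(-15) = (-5 + (-44)**2)*(-64 - 7*(-15)) = (-5 + 1936)*(-64 + 105) = 1931*41 = 79171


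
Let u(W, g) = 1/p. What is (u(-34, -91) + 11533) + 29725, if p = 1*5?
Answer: 206291/5 ≈ 41258.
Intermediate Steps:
p = 5
u(W, g) = ⅕ (u(W, g) = 1/5 = ⅕)
(u(-34, -91) + 11533) + 29725 = (⅕ + 11533) + 29725 = 57666/5 + 29725 = 206291/5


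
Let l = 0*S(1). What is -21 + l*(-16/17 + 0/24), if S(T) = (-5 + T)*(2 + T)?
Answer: -21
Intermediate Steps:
l = 0 (l = 0*(-10 + 1**2 - 3*1) = 0*(-10 + 1 - 3) = 0*(-12) = 0)
-21 + l*(-16/17 + 0/24) = -21 + 0*(-16/17 + 0/24) = -21 + 0*(-16*1/17 + 0*(1/24)) = -21 + 0*(-16/17 + 0) = -21 + 0*(-16/17) = -21 + 0 = -21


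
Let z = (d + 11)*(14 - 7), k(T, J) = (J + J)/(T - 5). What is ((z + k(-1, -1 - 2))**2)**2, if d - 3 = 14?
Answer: 1506138481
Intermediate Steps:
d = 17 (d = 3 + 14 = 17)
k(T, J) = 2*J/(-5 + T) (k(T, J) = (2*J)/(-5 + T) = 2*J/(-5 + T))
z = 196 (z = (17 + 11)*(14 - 7) = 28*7 = 196)
((z + k(-1, -1 - 2))**2)**2 = ((196 + 2*(-1 - 2)/(-5 - 1))**2)**2 = ((196 + 2*(-3)/(-6))**2)**2 = ((196 + 2*(-3)*(-1/6))**2)**2 = ((196 + 1)**2)**2 = (197**2)**2 = 38809**2 = 1506138481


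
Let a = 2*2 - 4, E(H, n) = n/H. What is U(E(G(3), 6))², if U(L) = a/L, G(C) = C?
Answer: 0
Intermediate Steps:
a = 0 (a = 4 - 4 = 0)
U(L) = 0 (U(L) = 0/L = 0)
U(E(G(3), 6))² = 0² = 0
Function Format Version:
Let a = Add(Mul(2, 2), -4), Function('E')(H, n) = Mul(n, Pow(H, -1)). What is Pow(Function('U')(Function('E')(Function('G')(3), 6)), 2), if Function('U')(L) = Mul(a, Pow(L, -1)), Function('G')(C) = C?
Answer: 0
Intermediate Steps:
a = 0 (a = Add(4, -4) = 0)
Function('U')(L) = 0 (Function('U')(L) = Mul(0, Pow(L, -1)) = 0)
Pow(Function('U')(Function('E')(Function('G')(3), 6)), 2) = Pow(0, 2) = 0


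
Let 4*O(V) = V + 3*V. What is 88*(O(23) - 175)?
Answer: -13376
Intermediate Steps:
O(V) = V (O(V) = (V + 3*V)/4 = (4*V)/4 = V)
88*(O(23) - 175) = 88*(23 - 175) = 88*(-152) = -13376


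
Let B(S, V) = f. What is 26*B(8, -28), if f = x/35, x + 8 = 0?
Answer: -208/35 ≈ -5.9429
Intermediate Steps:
x = -8 (x = -8 + 0 = -8)
f = -8/35 ≈ -0.22857
B(S, V) = -8/35
26*B(8, -28) = 26*(-8/35) = -208/35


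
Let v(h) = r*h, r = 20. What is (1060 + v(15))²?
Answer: 1849600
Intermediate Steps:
v(h) = 20*h
(1060 + v(15))² = (1060 + 20*15)² = (1060 + 300)² = 1360² = 1849600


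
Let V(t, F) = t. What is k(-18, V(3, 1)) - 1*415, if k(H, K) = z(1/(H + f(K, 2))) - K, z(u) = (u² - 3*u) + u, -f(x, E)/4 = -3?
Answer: -15035/36 ≈ -417.64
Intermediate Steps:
f(x, E) = 12 (f(x, E) = -4*(-3) = 12)
z(u) = u² - 2*u
k(H, K) = -K + (-2 + 1/(12 + H))/(12 + H) (k(H, K) = (-2 + 1/(H + 12))/(H + 12) - K = (-2 + 1/(12 + H))/(12 + H) - K = -K + (-2 + 1/(12 + H))/(12 + H))
k(-18, V(3, 1)) - 1*415 = (-23 - 2*(-18) - 1*3*(12 - 18)²)/(12 - 18)² - 1*415 = (-23 + 36 - 1*3*(-6)²)/(-6)² - 415 = (-23 + 36 - 1*3*36)/36 - 415 = (-23 + 36 - 108)/36 - 415 = (1/36)*(-95) - 415 = -95/36 - 415 = -15035/36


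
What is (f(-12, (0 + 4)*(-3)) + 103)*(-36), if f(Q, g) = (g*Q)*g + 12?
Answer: 58068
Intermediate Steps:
f(Q, g) = 12 + Q*g² (f(Q, g) = (Q*g)*g + 12 = Q*g² + 12 = 12 + Q*g²)
(f(-12, (0 + 4)*(-3)) + 103)*(-36) = ((12 - 12*9*(0 + 4)²) + 103)*(-36) = ((12 - 12*(4*(-3))²) + 103)*(-36) = ((12 - 12*(-12)²) + 103)*(-36) = ((12 - 12*144) + 103)*(-36) = ((12 - 1728) + 103)*(-36) = (-1716 + 103)*(-36) = -1613*(-36) = 58068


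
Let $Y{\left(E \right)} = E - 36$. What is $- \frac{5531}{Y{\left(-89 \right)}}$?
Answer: $\frac{5531}{125} \approx 44.248$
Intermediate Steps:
$Y{\left(E \right)} = -36 + E$ ($Y{\left(E \right)} = E - 36 = -36 + E$)
$- \frac{5531}{Y{\left(-89 \right)}} = - \frac{5531}{-36 - 89} = - \frac{5531}{-125} = \left(-5531\right) \left(- \frac{1}{125}\right) = \frac{5531}{125}$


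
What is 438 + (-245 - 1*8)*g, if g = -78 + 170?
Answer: -22838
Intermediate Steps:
g = 92
438 + (-245 - 1*8)*g = 438 + (-245 - 1*8)*92 = 438 + (-245 - 8)*92 = 438 - 253*92 = 438 - 23276 = -22838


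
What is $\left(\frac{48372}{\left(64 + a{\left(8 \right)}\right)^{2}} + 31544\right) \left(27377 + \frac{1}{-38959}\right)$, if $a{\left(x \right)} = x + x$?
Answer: $\frac{26921822372725603}{31167200} \approx 8.6379 \cdot 10^{8}$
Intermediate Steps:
$a{\left(x \right)} = 2 x$
$\left(\frac{48372}{\left(64 + a{\left(8 \right)}\right)^{2}} + 31544\right) \left(27377 + \frac{1}{-38959}\right) = \left(\frac{48372}{\left(64 + 2 \cdot 8\right)^{2}} + 31544\right) \left(27377 + \frac{1}{-38959}\right) = \left(\frac{48372}{\left(64 + 16\right)^{2}} + 31544\right) \left(27377 - \frac{1}{38959}\right) = \left(\frac{48372}{80^{2}} + 31544\right) \frac{1066580542}{38959} = \left(\frac{48372}{6400} + 31544\right) \frac{1066580542}{38959} = \left(48372 \cdot \frac{1}{6400} + 31544\right) \frac{1066580542}{38959} = \left(\frac{12093}{1600} + 31544\right) \frac{1066580542}{38959} = \frac{50482493}{1600} \cdot \frac{1066580542}{38959} = \frac{26921822372725603}{31167200}$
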